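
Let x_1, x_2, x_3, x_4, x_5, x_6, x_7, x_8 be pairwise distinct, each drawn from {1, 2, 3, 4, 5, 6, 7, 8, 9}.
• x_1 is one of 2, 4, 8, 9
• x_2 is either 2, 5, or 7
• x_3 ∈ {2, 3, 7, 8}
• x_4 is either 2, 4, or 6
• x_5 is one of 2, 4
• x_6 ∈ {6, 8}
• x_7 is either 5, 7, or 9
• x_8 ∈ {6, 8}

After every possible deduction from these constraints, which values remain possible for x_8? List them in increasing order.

The 8 variables draw from only 8 values {2, 3, 4, 5, 6, 7, 8, 9}, so each is used; only x_3 can be 3, hence x_3 = 3.
The 2 variables x_6 and x_8 are confined to {6, 8}, which locks those values in; drop them from x_1, x_4.
x_4 and x_5 share exactly the 2 values {2, 4}; by pigeonhole those values go to them, so strike 2, 4 from x_1, x_2.
That leaves x_1 = 9. Remove 9 from x_7.
No further eliminations apply; x_8 can still be any of 6, 8.

6, 8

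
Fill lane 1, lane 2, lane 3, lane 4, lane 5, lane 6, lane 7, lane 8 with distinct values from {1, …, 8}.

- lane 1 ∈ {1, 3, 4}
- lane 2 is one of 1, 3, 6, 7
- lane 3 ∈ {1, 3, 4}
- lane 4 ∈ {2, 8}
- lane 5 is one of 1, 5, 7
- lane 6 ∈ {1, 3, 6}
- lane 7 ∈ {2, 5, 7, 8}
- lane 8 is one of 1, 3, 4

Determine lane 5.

lane 1, lane 3, lane 8 share exactly the 3 values {1, 3, 4}; by pigeonhole those values go to them, so strike 1, 3, 4 from lane 2, lane 5, lane 6.
lane 6 has just one choice, so lane 6 = 6. Remove 6 from lane 2.
That leaves lane 2 = 7. Eliminate 7 elsewhere: lane 5, lane 7.
So lane 5 = 5.

5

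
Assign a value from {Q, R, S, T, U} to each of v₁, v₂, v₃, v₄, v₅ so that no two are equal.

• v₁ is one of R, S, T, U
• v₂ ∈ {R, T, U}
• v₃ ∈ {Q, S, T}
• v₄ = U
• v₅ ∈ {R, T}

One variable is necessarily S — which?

v₄'s domain is down to {U}, so v₄ = U. So v₁, v₂ can't be U.
The 4 still-open variables together cover exactly {Q, R, S, T} — 4 values for 4 variables — and Q appears only in v₃'s list, so v₃ = Q.
Among the 3 still-open variables, S fits only v₁ (and all 3 values in {R, S, T} must be used), so v₁ = S.

v₁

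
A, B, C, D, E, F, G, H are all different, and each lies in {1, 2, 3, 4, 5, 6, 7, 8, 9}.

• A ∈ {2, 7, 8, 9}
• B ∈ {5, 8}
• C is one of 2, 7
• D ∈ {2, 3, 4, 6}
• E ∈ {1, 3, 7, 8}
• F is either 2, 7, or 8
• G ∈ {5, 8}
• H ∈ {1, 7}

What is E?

3

B and G between them cover only {5, 8} — a naked pair. Remove those values from A, E, F.
C and F between them cover only {2, 7} — a naked pair. Remove those values from A, D, E, H.
A's domain is down to {9}, so A = 9.
That leaves H = 1. Eliminate 1 elsewhere: E.
So E = 3.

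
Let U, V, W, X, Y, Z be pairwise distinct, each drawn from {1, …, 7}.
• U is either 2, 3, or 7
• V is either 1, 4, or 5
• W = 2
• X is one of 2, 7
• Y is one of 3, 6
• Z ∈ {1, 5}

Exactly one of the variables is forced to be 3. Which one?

W must be 2 (only option left). Remove 2 from U, X.
X must be 7 (only option left). Strike 7 from U.
So 3 goes to U.

U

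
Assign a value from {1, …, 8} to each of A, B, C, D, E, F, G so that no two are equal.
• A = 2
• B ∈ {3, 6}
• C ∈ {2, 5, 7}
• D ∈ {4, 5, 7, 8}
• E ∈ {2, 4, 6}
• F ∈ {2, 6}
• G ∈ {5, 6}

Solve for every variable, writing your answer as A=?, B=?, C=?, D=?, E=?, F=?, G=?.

A must be 2 (only option left). So C, E, F can't be 2.
That leaves F = 6. Remove 6 from B, E, G.
G's domain is down to {5}, so G = 5. Eliminate 5 elsewhere: C, D.
B has just one choice, so B = 3.
C has just one choice, so C = 7. Strike 7 from D.
E must be 4 (only option left). Remove 4 from D.
D must be 8 (only option left).

A=2, B=3, C=7, D=8, E=4, F=6, G=5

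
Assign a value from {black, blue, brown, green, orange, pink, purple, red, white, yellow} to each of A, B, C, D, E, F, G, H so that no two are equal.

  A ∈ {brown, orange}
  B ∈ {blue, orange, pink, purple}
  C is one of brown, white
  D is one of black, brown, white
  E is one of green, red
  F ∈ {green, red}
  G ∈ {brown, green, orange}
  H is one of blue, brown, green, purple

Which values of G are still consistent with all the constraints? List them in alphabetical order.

brown, orange

The 2 variables E and F are confined to {green, red}, which locks those values in; drop them from G, H.
The 2 variables A and G are confined to {brown, orange}, which locks those values in; drop them from B, C, D, H.
That leaves C = white. Remove white from D.
That leaves D = black.
No further eliminations apply; G can still be any of brown, orange.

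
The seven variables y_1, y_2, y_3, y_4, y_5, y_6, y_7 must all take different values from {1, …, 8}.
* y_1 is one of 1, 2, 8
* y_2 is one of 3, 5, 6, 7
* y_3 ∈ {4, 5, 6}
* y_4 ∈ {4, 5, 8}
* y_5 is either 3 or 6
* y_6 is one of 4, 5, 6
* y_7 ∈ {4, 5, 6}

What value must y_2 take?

7

The 3 variables y_3, y_6, y_7 are confined to {4, 5, 6}, which locks those values in; drop them from y_2, y_4, y_5.
That leaves y_4 = 8. So y_1 can't be 8.
y_5's domain is down to {3}, so y_5 = 3. Remove 3 from y_2.
So y_2 = 7.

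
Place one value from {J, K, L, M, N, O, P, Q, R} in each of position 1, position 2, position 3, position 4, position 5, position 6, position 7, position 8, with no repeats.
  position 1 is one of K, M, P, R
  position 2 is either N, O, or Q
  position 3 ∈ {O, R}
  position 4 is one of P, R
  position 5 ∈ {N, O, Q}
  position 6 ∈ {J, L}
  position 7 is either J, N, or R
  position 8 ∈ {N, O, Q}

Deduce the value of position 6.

position 2, position 5, position 8 between them cover only {N, O, Q} — a naked triple. Remove those values from position 3, position 7.
That leaves position 3 = R. Strike R from position 1, position 4, position 7.
position 4's domain is down to {P}, so position 4 = P. Eliminate P elsewhere: position 1.
position 7 has just one choice, so position 7 = J. Strike J from position 6.
So position 6 = L.

L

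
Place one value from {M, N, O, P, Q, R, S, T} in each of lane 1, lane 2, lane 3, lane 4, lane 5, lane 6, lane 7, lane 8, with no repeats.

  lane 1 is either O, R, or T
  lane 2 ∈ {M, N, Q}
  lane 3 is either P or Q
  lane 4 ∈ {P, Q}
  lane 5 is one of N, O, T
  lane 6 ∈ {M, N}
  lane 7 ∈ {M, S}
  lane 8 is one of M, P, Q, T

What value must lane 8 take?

The 8 variables together cover exactly {M, N, O, P, Q, R, S, T} — 8 values for 8 variables — and R appears only in lane 1's list, so lane 1 = R.
The 7 still-open variables draw from only 7 values {M, N, O, P, Q, S, T}, so each is used; only lane 5 can be O, hence lane 5 = O.
The 6 still-open variables draw from only 6 values {M, N, P, Q, S, T}, so each is used; only lane 7 can be S, hence lane 7 = S.
Among the 5 still-open variables, T fits only lane 8 (and all 5 values in {M, N, P, Q, T} must be used), so lane 8 = T.

T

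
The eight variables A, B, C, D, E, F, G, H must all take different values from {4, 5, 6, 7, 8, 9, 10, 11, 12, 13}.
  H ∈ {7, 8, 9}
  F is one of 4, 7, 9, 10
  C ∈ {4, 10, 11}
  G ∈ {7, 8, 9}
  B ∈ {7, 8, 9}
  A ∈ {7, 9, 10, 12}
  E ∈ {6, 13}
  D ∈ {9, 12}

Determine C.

B, G, H share exactly the 3 values {7, 8, 9}; by pigeonhole those values go to them, so strike 7, 8, 9 from A, D, F.
D has just one choice, so D = 12. Eliminate 12 elsewhere: A.
A has just one choice, so A = 10. Eliminate 10 elsewhere: C, F.
F has just one choice, so F = 4. Strike 4 from C.
So C = 11.

11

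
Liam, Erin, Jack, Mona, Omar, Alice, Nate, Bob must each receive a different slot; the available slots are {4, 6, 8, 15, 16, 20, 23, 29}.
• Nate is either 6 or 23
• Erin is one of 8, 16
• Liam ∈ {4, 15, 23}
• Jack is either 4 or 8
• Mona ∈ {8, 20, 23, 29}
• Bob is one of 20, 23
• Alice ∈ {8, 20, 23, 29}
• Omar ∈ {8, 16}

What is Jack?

The 8 variables together cover exactly {4, 6, 8, 15, 16, 20, 23, 29} — 8 values for 8 variables — and 6 appears only in Nate's list, so Nate = 6.
The 7 still-open variables draw from only 7 values {4, 8, 15, 16, 20, 23, 29}, so each is used; only Liam can be 15, hence Liam = 15.
Among the 6 still-open variables, 4 fits only Jack (and all 6 values in {4, 8, 16, 20, 23, 29} must be used), so Jack = 4.

4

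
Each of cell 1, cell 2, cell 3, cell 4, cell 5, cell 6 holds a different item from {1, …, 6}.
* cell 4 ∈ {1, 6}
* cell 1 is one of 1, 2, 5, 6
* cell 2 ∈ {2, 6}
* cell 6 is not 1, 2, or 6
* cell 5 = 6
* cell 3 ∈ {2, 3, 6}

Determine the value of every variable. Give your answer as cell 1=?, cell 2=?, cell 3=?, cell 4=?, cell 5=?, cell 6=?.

cell 5 must be 6 (only option left). So cell 1, cell 2, cell 3, cell 4 can't be 6.
cell 2's domain is down to {2}, so cell 2 = 2. Eliminate 2 elsewhere: cell 1, cell 3.
cell 3 has just one choice, so cell 3 = 3. So cell 6 can't be 3.
That leaves cell 4 = 1. Strike 1 from cell 1.
cell 1 has just one choice, so cell 1 = 5. Remove 5 from cell 6.
cell 6 must be 4 (only option left).

cell 1=5, cell 2=2, cell 3=3, cell 4=1, cell 5=6, cell 6=4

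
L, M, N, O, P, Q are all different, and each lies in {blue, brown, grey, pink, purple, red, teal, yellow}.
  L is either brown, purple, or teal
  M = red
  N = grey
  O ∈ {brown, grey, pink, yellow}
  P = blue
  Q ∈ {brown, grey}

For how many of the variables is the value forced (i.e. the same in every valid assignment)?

4

M must be red (only option left).
That leaves N = grey. Remove grey from O, Q.
P has just one choice, so P = blue.
Q must be brown (only option left). So L, O can't be brown.
Determined: M=red, N=grey, P=blue, Q=brown. The other variables each still have more than one consistent value. That makes 4.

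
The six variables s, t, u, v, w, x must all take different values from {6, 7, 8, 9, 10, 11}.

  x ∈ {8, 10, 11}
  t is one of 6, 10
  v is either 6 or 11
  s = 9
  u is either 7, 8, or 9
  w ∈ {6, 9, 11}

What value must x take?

s's domain is down to {9}, so s = 9. So u, w can't be 9.
Among the 5 still-open variables, 7 fits only u (and all 5 values in {6, 7, 8, 10, 11} must be used), so u = 7.
Among the 4 still-open variables, 8 fits only x (and all 4 values in {6, 8, 10, 11} must be used), so x = 8.

8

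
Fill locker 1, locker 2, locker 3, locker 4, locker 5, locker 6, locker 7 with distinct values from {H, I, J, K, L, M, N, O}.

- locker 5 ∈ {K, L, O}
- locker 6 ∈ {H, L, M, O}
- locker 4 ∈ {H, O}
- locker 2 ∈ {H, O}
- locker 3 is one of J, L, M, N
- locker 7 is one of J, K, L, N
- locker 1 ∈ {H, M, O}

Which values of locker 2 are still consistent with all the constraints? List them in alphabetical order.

H, O

The 2 variables locker 2 and locker 4 are confined to {H, O}, which locks those values in; drop them from locker 1, locker 5, locker 6.
locker 1 has just one choice, so locker 1 = M. So locker 3, locker 6 can't be M.
locker 6 must be L (only option left). Eliminate L elsewhere: locker 3, locker 5, locker 7.
That leaves locker 5 = K. Eliminate K elsewhere: locker 7.
No further eliminations apply; locker 2 can still be any of H, O.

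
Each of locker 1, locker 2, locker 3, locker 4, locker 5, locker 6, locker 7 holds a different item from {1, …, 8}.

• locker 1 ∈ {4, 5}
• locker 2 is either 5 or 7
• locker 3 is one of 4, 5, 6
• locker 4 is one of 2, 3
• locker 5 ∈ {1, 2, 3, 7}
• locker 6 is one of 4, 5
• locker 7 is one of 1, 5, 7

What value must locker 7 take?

Among the 7 variables, 6 fits only locker 3 (and all 7 values in {1, 2, 3, 4, 5, 6, 7} must be used), so locker 3 = 6.
locker 1 and locker 6 share exactly the 2 values {4, 5}; by pigeonhole those values go to them, so strike 4, 5 from locker 2, locker 7.
locker 2 has just one choice, so locker 2 = 7. Remove 7 from locker 5, locker 7.
So locker 7 = 1.

1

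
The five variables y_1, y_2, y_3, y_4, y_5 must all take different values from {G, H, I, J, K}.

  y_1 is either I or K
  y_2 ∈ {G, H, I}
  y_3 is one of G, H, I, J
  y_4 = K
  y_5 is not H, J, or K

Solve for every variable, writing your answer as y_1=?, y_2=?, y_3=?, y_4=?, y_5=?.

y_1=I, y_2=H, y_3=J, y_4=K, y_5=G

y_4 has just one choice, so y_4 = K. Remove K from y_1.
y_1 must be I (only option left). So y_2, y_3, y_5 can't be I.
That leaves y_5 = G. Eliminate G elsewhere: y_2, y_3.
y_2 has just one choice, so y_2 = H. Strike H from y_3.
y_3 has just one choice, so y_3 = J.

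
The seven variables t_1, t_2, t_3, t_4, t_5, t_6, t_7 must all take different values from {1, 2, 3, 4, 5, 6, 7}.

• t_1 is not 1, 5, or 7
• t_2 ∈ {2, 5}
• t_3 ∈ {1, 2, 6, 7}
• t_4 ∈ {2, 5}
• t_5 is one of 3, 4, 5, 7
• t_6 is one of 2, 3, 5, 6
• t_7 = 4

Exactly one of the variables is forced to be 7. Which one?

t_5

t_7 has just one choice, so t_7 = 4. Eliminate 4 elsewhere: t_1, t_5.
The 6 still-open variables together cover exactly {1, 2, 3, 5, 6, 7} — 6 values for 6 variables — and 1 appears only in t_3's list, so t_3 = 1.
The 5 still-open variables together cover exactly {2, 3, 5, 6, 7} — 5 values for 5 variables — and 7 appears only in t_5's list, so t_5 = 7.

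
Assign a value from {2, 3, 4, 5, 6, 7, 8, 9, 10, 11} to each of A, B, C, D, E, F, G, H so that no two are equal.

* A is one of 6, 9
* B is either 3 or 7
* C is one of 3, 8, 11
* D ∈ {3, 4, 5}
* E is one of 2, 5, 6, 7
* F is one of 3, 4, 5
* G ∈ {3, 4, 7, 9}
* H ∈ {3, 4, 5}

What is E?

2

The 3 variables D, F, H are confined to {3, 4, 5}, which locks those values in; drop them from B, C, E, G.
That leaves B = 7. So E, G can't be 7.
G's domain is down to {9}, so G = 9. So A can't be 9.
That leaves A = 6. Eliminate 6 elsewhere: E.
So E = 2.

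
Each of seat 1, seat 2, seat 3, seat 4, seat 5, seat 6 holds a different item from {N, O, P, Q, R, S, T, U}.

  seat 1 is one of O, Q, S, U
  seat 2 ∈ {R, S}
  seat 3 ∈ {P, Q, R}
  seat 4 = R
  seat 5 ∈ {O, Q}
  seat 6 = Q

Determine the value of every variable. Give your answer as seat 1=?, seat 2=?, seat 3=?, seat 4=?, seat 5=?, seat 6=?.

seat 4 must be R (only option left). Strike R from seat 2, seat 3.
seat 6's domain is down to {Q}, so seat 6 = Q. Remove Q from seat 1, seat 3, seat 5.
seat 2's domain is down to {S}, so seat 2 = S. Remove S from seat 1.
seat 3 must be P (only option left).
seat 5 must be O (only option left). Remove O from seat 1.
seat 1 must be U (only option left).

seat 1=U, seat 2=S, seat 3=P, seat 4=R, seat 5=O, seat 6=Q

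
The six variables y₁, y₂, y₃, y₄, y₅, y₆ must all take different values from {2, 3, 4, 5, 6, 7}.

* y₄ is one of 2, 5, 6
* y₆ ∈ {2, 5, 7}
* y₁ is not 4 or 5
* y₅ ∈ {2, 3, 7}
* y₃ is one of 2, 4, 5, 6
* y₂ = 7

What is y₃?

4

y₂'s domain is down to {7}, so y₂ = 7. Remove 7 from y₁, y₅, y₆.
Among the 5 still-open variables, 4 fits only y₃ (and all 5 values in {2, 3, 4, 5, 6} must be used), so y₃ = 4.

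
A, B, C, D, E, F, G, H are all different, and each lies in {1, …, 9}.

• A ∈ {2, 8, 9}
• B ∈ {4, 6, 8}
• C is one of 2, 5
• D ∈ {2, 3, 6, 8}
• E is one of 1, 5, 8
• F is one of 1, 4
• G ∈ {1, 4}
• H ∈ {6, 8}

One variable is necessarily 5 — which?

E

The 8 variables together cover exactly {1, 2, 3, 4, 5, 6, 8, 9} — 8 values for 8 variables — and 3 appears only in D's list, so D = 3.
Among the 7 still-open variables, 9 fits only A (and all 7 values in {1, 2, 4, 5, 6, 8, 9} must be used), so A = 9.
Among the 6 still-open variables, 2 fits only C (and all 6 values in {1, 2, 4, 5, 6, 8} must be used), so C = 2.
Among the 5 still-open variables, 5 fits only E (and all 5 values in {1, 4, 5, 6, 8} must be used), so E = 5.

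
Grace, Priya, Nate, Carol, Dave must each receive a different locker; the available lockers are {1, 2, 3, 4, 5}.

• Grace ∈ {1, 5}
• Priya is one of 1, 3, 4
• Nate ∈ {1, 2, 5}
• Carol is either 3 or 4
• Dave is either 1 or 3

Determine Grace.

5

The 5 variables together cover exactly {1, 2, 3, 4, 5} — 5 values for 5 variables — and 2 appears only in Nate's list, so Nate = 2.
The 4 still-open variables together cover exactly {1, 3, 4, 5} — 4 values for 4 variables — and 5 appears only in Grace's list, so Grace = 5.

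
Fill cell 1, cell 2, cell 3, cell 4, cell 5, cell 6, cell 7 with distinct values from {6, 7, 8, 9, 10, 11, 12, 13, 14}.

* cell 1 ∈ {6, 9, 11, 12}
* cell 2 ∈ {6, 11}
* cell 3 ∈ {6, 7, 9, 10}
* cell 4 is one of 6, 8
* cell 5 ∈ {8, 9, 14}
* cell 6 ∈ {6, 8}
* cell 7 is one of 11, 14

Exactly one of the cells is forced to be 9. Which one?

cell 4 and cell 6 share exactly the 2 values {6, 8}; by pigeonhole those values go to them, so strike 6, 8 from cell 1, cell 2, cell 3, cell 5.
cell 2 has just one choice, so cell 2 = 11. Strike 11 from cell 1, cell 7.
cell 7 must be 14 (only option left). Strike 14 from cell 5.
So 9 goes to cell 5.

cell 5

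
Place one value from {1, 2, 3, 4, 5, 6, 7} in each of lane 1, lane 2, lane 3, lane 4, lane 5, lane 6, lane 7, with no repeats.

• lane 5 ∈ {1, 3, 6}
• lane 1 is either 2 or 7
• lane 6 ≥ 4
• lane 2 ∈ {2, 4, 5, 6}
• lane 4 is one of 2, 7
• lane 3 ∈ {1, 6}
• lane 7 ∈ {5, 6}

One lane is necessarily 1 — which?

lane 3

The 7 variables draw from only 7 values {1, 2, 3, 4, 5, 6, 7}, so each is used; only lane 5 can be 3, hence lane 5 = 3.
The 6 still-open variables draw from only 6 values {1, 2, 4, 5, 6, 7}, so each is used; only lane 3 can be 1, hence lane 3 = 1.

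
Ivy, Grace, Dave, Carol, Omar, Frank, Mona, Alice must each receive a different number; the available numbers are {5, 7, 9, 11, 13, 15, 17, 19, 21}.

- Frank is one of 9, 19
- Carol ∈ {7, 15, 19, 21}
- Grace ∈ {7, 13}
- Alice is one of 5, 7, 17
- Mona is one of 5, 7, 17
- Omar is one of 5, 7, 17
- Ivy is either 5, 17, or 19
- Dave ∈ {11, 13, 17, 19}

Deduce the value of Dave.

11

The 3 variables Omar, Mona, Alice are confined to {5, 7, 17}, which locks those values in; drop them from Ivy, Grace, Dave, Carol.
Ivy has just one choice, so Ivy = 19. Eliminate 19 elsewhere: Dave, Carol, Frank.
Grace has just one choice, so Grace = 13. Eliminate 13 elsewhere: Dave.
So Dave = 11.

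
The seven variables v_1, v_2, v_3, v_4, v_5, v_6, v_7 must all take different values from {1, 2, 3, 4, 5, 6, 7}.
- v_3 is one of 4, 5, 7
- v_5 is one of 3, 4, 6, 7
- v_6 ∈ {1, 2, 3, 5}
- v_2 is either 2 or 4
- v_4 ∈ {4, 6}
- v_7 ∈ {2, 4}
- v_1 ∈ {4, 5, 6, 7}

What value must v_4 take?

The 7 variables together cover exactly {1, 2, 3, 4, 5, 6, 7} — 7 values for 7 variables — and 1 appears only in v_6's list, so v_6 = 1.
The 6 still-open variables draw from only 6 values {2, 3, 4, 5, 6, 7}, so each is used; only v_5 can be 3, hence v_5 = 3.
The 2 variables v_2 and v_7 are confined to {2, 4}, which locks those values in; drop them from v_1, v_3, v_4.
So v_4 = 6.

6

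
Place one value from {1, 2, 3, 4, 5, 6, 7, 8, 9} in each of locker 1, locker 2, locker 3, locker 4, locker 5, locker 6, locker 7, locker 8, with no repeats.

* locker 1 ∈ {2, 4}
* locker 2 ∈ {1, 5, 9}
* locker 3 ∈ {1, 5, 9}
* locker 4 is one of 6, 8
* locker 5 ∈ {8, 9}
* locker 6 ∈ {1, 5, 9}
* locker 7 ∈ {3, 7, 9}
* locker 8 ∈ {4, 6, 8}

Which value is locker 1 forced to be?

locker 2, locker 3, locker 6 share exactly the 3 values {1, 5, 9}; by pigeonhole those values go to them, so strike 1, 5, 9 from locker 5, locker 7.
That leaves locker 5 = 8. Eliminate 8 elsewhere: locker 4, locker 8.
locker 4 has just one choice, so locker 4 = 6. So locker 8 can't be 6.
locker 8 must be 4 (only option left). Strike 4 from locker 1.
So locker 1 = 2.

2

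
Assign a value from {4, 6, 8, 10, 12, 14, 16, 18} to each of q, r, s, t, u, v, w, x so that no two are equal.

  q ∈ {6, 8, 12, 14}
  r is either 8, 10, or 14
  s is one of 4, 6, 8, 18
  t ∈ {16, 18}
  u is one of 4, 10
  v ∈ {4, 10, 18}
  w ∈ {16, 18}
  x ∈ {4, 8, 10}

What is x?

8

Among the 8 variables, 12 fits only q (and all 8 values in {4, 6, 8, 10, 12, 14, 16, 18} must be used), so q = 12.
Among the 7 still-open variables, 6 fits only s (and all 7 values in {4, 6, 8, 10, 14, 16, 18} must be used), so s = 6.
The 6 still-open variables together cover exactly {4, 8, 10, 14, 16, 18} — 6 values for 6 variables — and 14 appears only in r's list, so r = 14.
The 5 still-open variables draw from only 5 values {4, 8, 10, 16, 18}, so each is used; only x can be 8, hence x = 8.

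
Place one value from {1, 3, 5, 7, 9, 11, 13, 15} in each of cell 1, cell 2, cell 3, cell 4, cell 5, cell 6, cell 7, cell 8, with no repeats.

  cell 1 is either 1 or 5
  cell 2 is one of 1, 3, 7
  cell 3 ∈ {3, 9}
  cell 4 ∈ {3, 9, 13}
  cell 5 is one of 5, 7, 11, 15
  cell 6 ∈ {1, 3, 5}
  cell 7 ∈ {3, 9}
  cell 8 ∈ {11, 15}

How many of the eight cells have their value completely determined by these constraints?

2

The 8 variables draw from only 8 values {1, 3, 5, 7, 9, 11, 13, 15}, so each is used; only cell 4 can be 13, hence cell 4 = 13.
cell 3 and cell 7 between them cover only {3, 9} — a naked pair. Remove those values from cell 2, cell 6.
cell 1 and cell 6 between them cover only {1, 5} — a naked pair. Remove those values from cell 2, cell 5.
cell 2 must be 7 (only option left). Remove 7 from cell 5.
Determined: cell 2=7, cell 4=13. The other cells each still have more than one consistent value. That makes 2.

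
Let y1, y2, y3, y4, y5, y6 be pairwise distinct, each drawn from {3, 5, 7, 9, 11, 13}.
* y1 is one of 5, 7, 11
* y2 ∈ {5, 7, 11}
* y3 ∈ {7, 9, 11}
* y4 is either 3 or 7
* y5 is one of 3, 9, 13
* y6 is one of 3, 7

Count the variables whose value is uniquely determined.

2

The 6 variables draw from only 6 values {3, 5, 7, 9, 11, 13}, so each is used; only y5 can be 13, hence y5 = 13.
Among the 5 still-open variables, 9 fits only y3 (and all 5 values in {3, 5, 7, 9, 11} must be used), so y3 = 9.
The 2 variables y4 and y6 are confined to {3, 7}, which locks those values in; drop them from y1, y2.
Determined: y3=9, y5=13. The other variables each still have more than one consistent value. That makes 2.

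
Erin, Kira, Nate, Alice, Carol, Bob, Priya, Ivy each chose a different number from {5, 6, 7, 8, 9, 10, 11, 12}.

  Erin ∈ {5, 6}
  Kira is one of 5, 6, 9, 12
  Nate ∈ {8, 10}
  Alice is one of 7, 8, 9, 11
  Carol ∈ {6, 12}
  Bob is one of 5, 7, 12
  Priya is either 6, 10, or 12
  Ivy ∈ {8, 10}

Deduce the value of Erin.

5

The 8 variables draw from only 8 values {5, 6, 7, 8, 9, 10, 11, 12}, so each is used; only Alice can be 11, hence Alice = 11.
The 7 still-open variables draw from only 7 values {5, 6, 7, 8, 9, 10, 12}, so each is used; only Bob can be 7, hence Bob = 7.
Among the 6 still-open variables, 9 fits only Kira (and all 6 values in {5, 6, 8, 9, 10, 12} must be used), so Kira = 9.
The 5 still-open variables draw from only 5 values {5, 6, 8, 10, 12}, so each is used; only Erin can be 5, hence Erin = 5.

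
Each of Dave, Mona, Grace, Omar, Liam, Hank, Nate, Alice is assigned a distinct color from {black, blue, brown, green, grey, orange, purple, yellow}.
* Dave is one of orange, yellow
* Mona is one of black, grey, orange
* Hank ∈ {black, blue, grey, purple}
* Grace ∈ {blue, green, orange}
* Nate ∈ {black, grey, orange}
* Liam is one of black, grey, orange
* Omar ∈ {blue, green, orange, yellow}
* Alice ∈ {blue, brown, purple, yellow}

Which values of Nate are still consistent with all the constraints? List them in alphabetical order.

Among the 8 variables, brown fits only Alice (and all 8 values in {black, blue, brown, green, grey, orange, purple, yellow} must be used), so Alice = brown.
The 7 still-open variables together cover exactly {black, blue, green, grey, orange, purple, yellow} — 7 values for 7 variables — and purple appears only in Hank's list, so Hank = purple.
Mona, Liam, Nate share exactly the 3 values {black, grey, orange}; by pigeonhole those values go to them, so strike black, grey, orange from Dave, Grace, Omar.
That leaves Dave = yellow. Strike yellow from Omar.
No further eliminations apply; Nate can still be any of black, grey, orange.

black, grey, orange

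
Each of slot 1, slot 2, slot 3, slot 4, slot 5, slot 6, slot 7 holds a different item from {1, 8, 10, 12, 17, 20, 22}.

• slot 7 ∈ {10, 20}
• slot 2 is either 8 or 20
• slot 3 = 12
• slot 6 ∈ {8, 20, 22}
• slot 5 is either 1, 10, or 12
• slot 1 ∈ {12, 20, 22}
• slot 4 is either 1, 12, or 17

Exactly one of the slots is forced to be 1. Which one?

slot 3 must be 12 (only option left). Eliminate 12 elsewhere: slot 1, slot 4, slot 5.
Among the 6 still-open variables, 17 fits only slot 4 (and all 6 values in {1, 8, 10, 17, 20, 22} must be used), so slot 4 = 17.
Among the 5 still-open variables, 1 fits only slot 5 (and all 5 values in {1, 8, 10, 20, 22} must be used), so slot 5 = 1.

slot 5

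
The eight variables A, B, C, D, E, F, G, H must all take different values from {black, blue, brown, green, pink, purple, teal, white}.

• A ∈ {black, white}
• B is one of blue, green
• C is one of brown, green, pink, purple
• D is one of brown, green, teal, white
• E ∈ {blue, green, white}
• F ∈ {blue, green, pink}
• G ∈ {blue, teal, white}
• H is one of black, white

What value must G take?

The 8 variables together cover exactly {black, blue, brown, green, pink, purple, teal, white} — 8 values for 8 variables — and purple appears only in C's list, so C = purple.
Among the 7 still-open variables, brown fits only D (and all 7 values in {black, blue, brown, green, pink, teal, white} must be used), so D = brown.
Among the 6 still-open variables, pink fits only F (and all 6 values in {black, blue, green, pink, teal, white} must be used), so F = pink.
The 5 still-open variables draw from only 5 values {black, blue, green, teal, white}, so each is used; only G can be teal, hence G = teal.

teal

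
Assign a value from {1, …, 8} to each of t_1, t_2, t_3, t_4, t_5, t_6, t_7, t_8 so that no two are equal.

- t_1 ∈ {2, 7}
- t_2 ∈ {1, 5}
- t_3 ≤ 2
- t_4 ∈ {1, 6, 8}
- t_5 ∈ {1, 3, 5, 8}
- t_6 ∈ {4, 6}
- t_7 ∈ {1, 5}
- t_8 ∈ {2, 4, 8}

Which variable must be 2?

t_3

The 8 variables draw from only 8 values {1, 2, 3, 4, 5, 6, 7, 8}, so each is used; only t_5 can be 3, hence t_5 = 3.
Among the 7 still-open variables, 7 fits only t_1 (and all 7 values in {1, 2, 4, 5, 6, 7, 8} must be used), so t_1 = 7.
The 2 variables t_2 and t_7 are confined to {1, 5}, which locks those values in; drop them from t_3, t_4.
So 2 goes to t_3.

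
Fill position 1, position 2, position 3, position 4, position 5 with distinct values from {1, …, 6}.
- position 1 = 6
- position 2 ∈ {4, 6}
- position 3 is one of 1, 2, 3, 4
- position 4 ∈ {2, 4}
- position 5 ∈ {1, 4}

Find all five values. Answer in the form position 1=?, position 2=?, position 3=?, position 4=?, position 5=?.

position 1 must be 6 (only option left). Remove 6 from position 2.
position 2 has just one choice, so position 2 = 4. Strike 4 from position 3, position 4, position 5.
position 4 must be 2 (only option left). Strike 2 from position 3.
position 5 must be 1 (only option left). Remove 1 from position 3.
That leaves position 3 = 3.

position 1=6, position 2=4, position 3=3, position 4=2, position 5=1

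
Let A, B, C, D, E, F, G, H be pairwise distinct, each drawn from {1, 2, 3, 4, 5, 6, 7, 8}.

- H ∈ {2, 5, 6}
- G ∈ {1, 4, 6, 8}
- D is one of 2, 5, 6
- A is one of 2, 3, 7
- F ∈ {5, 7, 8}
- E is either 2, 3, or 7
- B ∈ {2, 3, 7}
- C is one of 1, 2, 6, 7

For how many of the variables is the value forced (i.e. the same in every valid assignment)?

3

The 8 variables draw from only 8 values {1, 2, 3, 4, 5, 6, 7, 8}, so each is used; only G can be 4, hence G = 4.
The 7 still-open variables together cover exactly {1, 2, 3, 5, 6, 7, 8} — 7 values for 7 variables — and 1 appears only in C's list, so C = 1.
The 6 still-open variables together cover exactly {2, 3, 5, 6, 7, 8} — 6 values for 6 variables — and 8 appears only in F's list, so F = 8.
The 3 variables A, B, E are confined to {2, 3, 7}, which locks those values in; drop them from D, H.
Determined: C=1, F=8, G=4. The other variables each still have more than one consistent value. That makes 3.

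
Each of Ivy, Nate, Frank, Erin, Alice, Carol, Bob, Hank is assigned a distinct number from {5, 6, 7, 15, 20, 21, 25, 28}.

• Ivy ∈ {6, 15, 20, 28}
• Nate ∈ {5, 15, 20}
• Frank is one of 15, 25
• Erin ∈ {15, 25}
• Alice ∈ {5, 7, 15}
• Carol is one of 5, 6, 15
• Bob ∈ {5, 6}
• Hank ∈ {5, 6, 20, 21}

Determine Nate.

20

Among the 8 variables, 7 fits only Alice (and all 8 values in {5, 6, 7, 15, 20, 21, 25, 28} must be used), so Alice = 7.
The 7 still-open variables draw from only 7 values {5, 6, 15, 20, 21, 25, 28}, so each is used; only Hank can be 21, hence Hank = 21.
Among the 6 still-open variables, 28 fits only Ivy (and all 6 values in {5, 6, 15, 20, 25, 28} must be used), so Ivy = 28.
Among the 5 still-open variables, 20 fits only Nate (and all 5 values in {5, 6, 15, 20, 25} must be used), so Nate = 20.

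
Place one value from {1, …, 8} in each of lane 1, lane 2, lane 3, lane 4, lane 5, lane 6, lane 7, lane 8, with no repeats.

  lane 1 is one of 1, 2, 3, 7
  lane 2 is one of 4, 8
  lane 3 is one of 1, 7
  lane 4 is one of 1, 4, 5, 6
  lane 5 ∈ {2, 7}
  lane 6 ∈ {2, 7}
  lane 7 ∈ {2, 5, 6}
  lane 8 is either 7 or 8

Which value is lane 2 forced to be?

Among the 8 variables, 3 fits only lane 1 (and all 8 values in {1, 2, 3, 4, 5, 6, 7, 8} must be used), so lane 1 = 3.
The 2 variables lane 5 and lane 6 are confined to {2, 7}, which locks those values in; drop them from lane 3, lane 7, lane 8.
lane 3 must be 1 (only option left). Strike 1 from lane 4.
lane 8 must be 8 (only option left). Remove 8 from lane 2.
So lane 2 = 4.

4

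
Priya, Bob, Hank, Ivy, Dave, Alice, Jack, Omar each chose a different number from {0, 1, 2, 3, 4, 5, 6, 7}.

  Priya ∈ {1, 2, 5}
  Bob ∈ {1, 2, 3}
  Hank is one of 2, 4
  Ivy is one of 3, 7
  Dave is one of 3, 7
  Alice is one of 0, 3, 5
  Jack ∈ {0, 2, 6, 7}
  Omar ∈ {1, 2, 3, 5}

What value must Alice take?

0

The 8 variables together cover exactly {0, 1, 2, 3, 4, 5, 6, 7} — 8 values for 8 variables — and 4 appears only in Hank's list, so Hank = 4.
The 7 still-open variables together cover exactly {0, 1, 2, 3, 5, 6, 7} — 7 values for 7 variables — and 6 appears only in Jack's list, so Jack = 6.
The 6 still-open variables draw from only 6 values {0, 1, 2, 3, 5, 7}, so each is used; only Alice can be 0, hence Alice = 0.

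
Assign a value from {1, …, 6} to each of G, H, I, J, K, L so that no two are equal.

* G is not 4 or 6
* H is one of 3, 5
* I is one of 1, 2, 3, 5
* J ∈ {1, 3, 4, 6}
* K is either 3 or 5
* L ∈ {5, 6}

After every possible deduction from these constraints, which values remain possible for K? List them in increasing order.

The 6 variables draw from only 6 values {1, 2, 3, 4, 5, 6}, so each is used; only J can be 4, hence J = 4.
Among the 5 still-open variables, 6 fits only L (and all 5 values in {1, 2, 3, 5, 6} must be used), so L = 6.
H and K share exactly the 2 values {3, 5}; by pigeonhole those values go to them, so strike 3, 5 from G, I.
No further eliminations apply; K can still be any of 3, 5.

3, 5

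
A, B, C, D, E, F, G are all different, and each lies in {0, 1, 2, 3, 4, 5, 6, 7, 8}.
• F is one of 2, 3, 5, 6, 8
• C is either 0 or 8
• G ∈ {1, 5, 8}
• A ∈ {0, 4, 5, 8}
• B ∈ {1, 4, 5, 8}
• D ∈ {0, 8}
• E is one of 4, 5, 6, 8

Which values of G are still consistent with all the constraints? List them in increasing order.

1, 5

The 2 variables C and D are confined to {0, 8}, which locks those values in; drop them from A, B, E, F, G.
The 3 variables A, B, G are confined to {1, 4, 5}, which locks those values in; drop them from E, F.
That leaves E = 6. Remove 6 from F.
No further eliminations apply; G can still be any of 1, 5.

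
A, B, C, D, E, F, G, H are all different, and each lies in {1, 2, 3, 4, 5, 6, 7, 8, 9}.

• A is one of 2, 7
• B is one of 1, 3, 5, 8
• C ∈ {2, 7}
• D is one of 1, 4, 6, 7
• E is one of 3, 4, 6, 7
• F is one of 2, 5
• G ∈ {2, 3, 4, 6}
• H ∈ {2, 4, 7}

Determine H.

Among the 8 variables, 8 fits only B (and all 8 values in {1, 2, 3, 4, 5, 6, 7, 8} must be used), so B = 8.
The 7 still-open variables draw from only 7 values {1, 2, 3, 4, 5, 6, 7}, so each is used; only D can be 1, hence D = 1.
Among the 6 still-open variables, 5 fits only F (and all 6 values in {2, 3, 4, 5, 6, 7} must be used), so F = 5.
A and C between them cover only {2, 7} — a naked pair. Remove those values from E, G, H.
So H = 4.

4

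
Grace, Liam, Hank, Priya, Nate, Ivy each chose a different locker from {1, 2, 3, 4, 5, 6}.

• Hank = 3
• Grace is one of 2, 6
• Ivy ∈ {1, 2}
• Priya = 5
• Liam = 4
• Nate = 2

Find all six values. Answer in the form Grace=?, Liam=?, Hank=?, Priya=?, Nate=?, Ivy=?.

Liam has just one choice, so Liam = 4.
Hank has just one choice, so Hank = 3.
Priya must be 5 (only option left).
Nate's domain is down to {2}, so Nate = 2. Strike 2 from Grace, Ivy.
That leaves Ivy = 1.
Grace must be 6 (only option left).

Grace=6, Liam=4, Hank=3, Priya=5, Nate=2, Ivy=1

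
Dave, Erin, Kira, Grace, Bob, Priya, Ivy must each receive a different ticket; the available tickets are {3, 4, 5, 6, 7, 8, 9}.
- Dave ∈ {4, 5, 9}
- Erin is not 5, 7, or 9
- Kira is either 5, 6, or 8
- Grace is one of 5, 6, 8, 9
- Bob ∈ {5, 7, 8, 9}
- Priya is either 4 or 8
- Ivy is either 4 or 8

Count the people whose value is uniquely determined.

The 7 variables together cover exactly {3, 4, 5, 6, 7, 8, 9} — 7 values for 7 variables — and 3 appears only in Erin's list, so Erin = 3.
The 6 still-open variables together cover exactly {4, 5, 6, 7, 8, 9} — 6 values for 6 variables — and 7 appears only in Bob's list, so Bob = 7.
The 2 variables Priya and Ivy are confined to {4, 8}, which locks those values in; drop them from Dave, Kira, Grace.
Determined: Erin=3, Bob=7. The other people each still have more than one consistent value. That makes 2.

2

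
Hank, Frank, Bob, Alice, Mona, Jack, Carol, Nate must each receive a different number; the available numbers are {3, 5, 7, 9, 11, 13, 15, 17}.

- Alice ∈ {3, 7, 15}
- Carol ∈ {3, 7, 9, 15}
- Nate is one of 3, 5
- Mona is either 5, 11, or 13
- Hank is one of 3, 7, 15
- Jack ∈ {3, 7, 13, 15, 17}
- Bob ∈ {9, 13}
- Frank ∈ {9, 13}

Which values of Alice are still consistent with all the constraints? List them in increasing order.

3, 7, 15

The 8 variables together cover exactly {3, 5, 7, 9, 11, 13, 15, 17} — 8 values for 8 variables — and 11 appears only in Mona's list, so Mona = 11.
Among the 7 still-open variables, 5 fits only Nate (and all 7 values in {3, 5, 7, 9, 13, 15, 17} must be used), so Nate = 5.
The 6 still-open variables together cover exactly {3, 7, 9, 13, 15, 17} — 6 values for 6 variables — and 17 appears only in Jack's list, so Jack = 17.
The 2 variables Frank and Bob are confined to {9, 13}, which locks those values in; drop them from Carol.
No further eliminations apply; Alice can still be any of 3, 7, 15.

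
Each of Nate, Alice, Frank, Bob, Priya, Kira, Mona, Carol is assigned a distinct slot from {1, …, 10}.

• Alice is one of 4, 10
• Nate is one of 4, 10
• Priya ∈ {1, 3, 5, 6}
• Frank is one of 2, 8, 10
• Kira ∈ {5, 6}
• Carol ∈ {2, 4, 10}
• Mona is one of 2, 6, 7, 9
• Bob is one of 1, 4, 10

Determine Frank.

8

Nate and Alice between them cover only {4, 10} — a naked pair. Remove those values from Frank, Bob, Carol.
Bob must be 1 (only option left). So Priya can't be 1.
Carol must be 2 (only option left). So Frank, Mona can't be 2.
So Frank = 8.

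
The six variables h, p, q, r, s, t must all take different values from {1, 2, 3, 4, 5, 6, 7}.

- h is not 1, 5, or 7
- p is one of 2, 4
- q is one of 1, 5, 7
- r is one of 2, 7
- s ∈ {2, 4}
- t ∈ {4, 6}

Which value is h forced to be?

3

The 2 variables p and s are confined to {2, 4}, which locks those values in; drop them from h, r, t.
r must be 7 (only option left). Strike 7 from q.
t's domain is down to {6}, so t = 6. Strike 6 from h.
So h = 3.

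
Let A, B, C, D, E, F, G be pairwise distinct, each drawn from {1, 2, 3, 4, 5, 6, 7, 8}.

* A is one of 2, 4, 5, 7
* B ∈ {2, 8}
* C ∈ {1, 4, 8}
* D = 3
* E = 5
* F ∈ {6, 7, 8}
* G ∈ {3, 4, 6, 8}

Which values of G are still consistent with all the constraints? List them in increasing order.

D has just one choice, so D = 3. So G can't be 3.
E has just one choice, so E = 5. So A can't be 5.
No further eliminations apply; G can still be any of 4, 6, 8.

4, 6, 8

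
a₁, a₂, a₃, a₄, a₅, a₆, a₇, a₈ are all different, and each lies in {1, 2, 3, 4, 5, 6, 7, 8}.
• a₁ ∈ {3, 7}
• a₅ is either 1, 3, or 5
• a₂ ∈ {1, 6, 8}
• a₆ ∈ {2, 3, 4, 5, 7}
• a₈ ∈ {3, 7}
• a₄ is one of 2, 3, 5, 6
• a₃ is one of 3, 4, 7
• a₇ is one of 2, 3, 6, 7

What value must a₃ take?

4

Among the 8 variables, 8 fits only a₂ (and all 8 values in {1, 2, 3, 4, 5, 6, 7, 8} must be used), so a₂ = 8.
The 7 still-open variables together cover exactly {1, 2, 3, 4, 5, 6, 7} — 7 values for 7 variables — and 1 appears only in a₅'s list, so a₅ = 1.
a₁ and a₈ between them cover only {3, 7} — a naked pair. Remove those values from a₃, a₄, a₆, a₇.
So a₃ = 4.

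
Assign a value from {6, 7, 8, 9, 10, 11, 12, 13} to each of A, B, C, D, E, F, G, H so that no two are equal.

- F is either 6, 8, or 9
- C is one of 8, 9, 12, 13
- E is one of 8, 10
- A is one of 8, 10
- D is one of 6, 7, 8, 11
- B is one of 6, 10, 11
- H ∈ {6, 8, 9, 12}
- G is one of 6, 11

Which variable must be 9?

The 8 variables together cover exactly {6, 7, 8, 9, 10, 11, 12, 13} — 8 values for 8 variables — and 7 appears only in D's list, so D = 7.
The 7 still-open variables together cover exactly {6, 8, 9, 10, 11, 12, 13} — 7 values for 7 variables — and 13 appears only in C's list, so C = 13.
The 6 still-open variables draw from only 6 values {6, 8, 9, 10, 11, 12}, so each is used; only H can be 12, hence H = 12.
Among the 5 still-open variables, 9 fits only F (and all 5 values in {6, 8, 9, 10, 11} must be used), so F = 9.

F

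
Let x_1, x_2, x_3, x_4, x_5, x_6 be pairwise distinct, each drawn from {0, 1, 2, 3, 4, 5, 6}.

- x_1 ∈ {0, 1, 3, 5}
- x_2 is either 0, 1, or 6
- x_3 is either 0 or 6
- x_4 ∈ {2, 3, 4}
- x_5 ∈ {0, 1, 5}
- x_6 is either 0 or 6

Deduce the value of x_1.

The 2 variables x_3 and x_6 are confined to {0, 6}, which locks those values in; drop them from x_1, x_2, x_5.
x_2's domain is down to {1}, so x_2 = 1. Remove 1 from x_1, x_5.
That leaves x_5 = 5. Strike 5 from x_1.
So x_1 = 3.

3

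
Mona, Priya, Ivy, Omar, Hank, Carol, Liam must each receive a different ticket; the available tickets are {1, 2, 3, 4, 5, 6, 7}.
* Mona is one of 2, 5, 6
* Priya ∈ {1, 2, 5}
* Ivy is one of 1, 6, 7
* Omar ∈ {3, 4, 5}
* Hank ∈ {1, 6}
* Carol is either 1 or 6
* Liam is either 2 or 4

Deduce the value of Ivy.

7

Among the 7 variables, 3 fits only Omar (and all 7 values in {1, 2, 3, 4, 5, 6, 7} must be used), so Omar = 3.
Among the 6 still-open variables, 4 fits only Liam (and all 6 values in {1, 2, 4, 5, 6, 7} must be used), so Liam = 4.
The 5 still-open variables together cover exactly {1, 2, 5, 6, 7} — 5 values for 5 variables — and 7 appears only in Ivy's list, so Ivy = 7.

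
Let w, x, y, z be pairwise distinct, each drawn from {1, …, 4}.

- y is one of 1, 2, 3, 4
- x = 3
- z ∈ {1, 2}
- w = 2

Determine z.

1

w has just one choice, so w = 2. Eliminate 2 elsewhere: y, z.
So z = 1.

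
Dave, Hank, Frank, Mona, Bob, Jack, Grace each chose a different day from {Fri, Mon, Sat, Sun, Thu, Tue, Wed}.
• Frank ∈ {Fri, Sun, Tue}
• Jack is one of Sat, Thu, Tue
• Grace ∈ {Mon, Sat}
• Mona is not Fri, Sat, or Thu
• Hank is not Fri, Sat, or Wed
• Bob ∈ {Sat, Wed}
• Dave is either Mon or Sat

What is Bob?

The 7 variables draw from only 7 values {Fri, Mon, Sat, Sun, Thu, Tue, Wed}, so each is used; only Frank can be Fri, hence Frank = Fri.
Dave and Grace between them cover only {Mon, Sat} — a naked pair. Remove those values from Hank, Mona, Bob, Jack.
So Bob = Wed.

Wed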